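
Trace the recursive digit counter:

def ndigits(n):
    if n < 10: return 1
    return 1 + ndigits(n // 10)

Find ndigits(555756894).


ndigits(555756894) = 1 + ndigits(55575689)
ndigits(55575689) = 1 + ndigits(5557568)
ndigits(5557568) = 1 + ndigits(555756)
ndigits(555756) = 1 + ndigits(55575)
ndigits(55575) = 1 + ndigits(5557)
ndigits(5557) = 1 + ndigits(555)
ndigits(555) = 1 + ndigits(55)
ndigits(55) = 1 + ndigits(5)
ndigits(5) = 1  (base case: 5 < 10)
Unwinding: 1 + 1 + 1 + 1 + 1 + 1 + 1 + 1 + 1 = 9

9


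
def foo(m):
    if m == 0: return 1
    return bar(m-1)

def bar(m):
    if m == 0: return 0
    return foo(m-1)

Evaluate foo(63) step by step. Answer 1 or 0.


foo(63) = bar(62)
bar(62) = foo(61)
foo(61) = bar(60)
bar(60) = foo(59)
foo(59) = bar(58)
bar(58) = foo(57)
foo(57) = bar(56)
bar(56) = foo(55)
foo(55) = bar(54)
bar(54) = foo(53)
foo(53) = bar(52)
bar(52) = foo(51)
foo(51) = bar(50)
bar(50) = foo(49)
foo(49) = bar(48)
bar(48) = foo(47)
foo(47) = bar(46)
bar(46) = foo(45)
foo(45) = bar(44)
bar(44) = foo(43)
foo(43) = bar(42)
bar(42) = foo(41)
foo(41) = bar(40)
bar(40) = foo(39)
foo(39) = bar(38)
bar(38) = foo(37)
foo(37) = bar(36)
bar(36) = foo(35)
foo(35) = bar(34)
bar(34) = foo(33)
foo(33) = bar(32)
bar(32) = foo(31)
foo(31) = bar(30)
bar(30) = foo(29)
foo(29) = bar(28)
bar(28) = foo(27)
foo(27) = bar(26)
bar(26) = foo(25)
foo(25) = bar(24)
bar(24) = foo(23)
foo(23) = bar(22)
bar(22) = foo(21)
foo(21) = bar(20)
bar(20) = foo(19)
foo(19) = bar(18)
bar(18) = foo(17)
foo(17) = bar(16)
bar(16) = foo(15)
foo(15) = bar(14)
bar(14) = foo(13)
foo(13) = bar(12)
bar(12) = foo(11)
foo(11) = bar(10)
bar(10) = foo(9)
foo(9) = bar(8)
bar(8) = foo(7)
foo(7) = bar(6)
bar(6) = foo(5)
foo(5) = bar(4)
bar(4) = foo(3)
foo(3) = bar(2)
bar(2) = foo(1)
foo(1) = bar(0)
bar(0) = 0  (base case)
Result: 0

0


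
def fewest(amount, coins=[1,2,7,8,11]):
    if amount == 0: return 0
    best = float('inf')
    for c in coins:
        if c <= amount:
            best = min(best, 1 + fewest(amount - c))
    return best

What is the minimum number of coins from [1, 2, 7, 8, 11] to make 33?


Building up with DP:
fewest(0) = 0
fewest(1) = min(1+fewest(0)=1+0=1) = 1
fewest(2) = min(1+fewest(1)=1+1=2, 1+fewest(0)=1+0=1) = 1
fewest(3) = min(1+fewest(2)=1+1=2, 1+fewest(1)=1+1=2) = 2
fewest(4) = min(1+fewest(3)=1+2=3, 1+fewest(2)=1+1=2) = 2
fewest(5) = min(1+fewest(4)=1+2=3, 1+fewest(3)=1+2=3) = 3
fewest(6) = min(1+fewest(5)=1+3=4, 1+fewest(4)=1+2=3) = 3
fewest(7) = min(1+fewest(6)=1+3=4, 1+fewest(5)=1+3=4, 1+fewest(0)=1+0=1) = 1
fewest(8) = min(1+fewest(7)=1+1=2, 1+fewest(6)=1+3=4, 1+fewest(1)=1+1=2, 1+fewest(0)=1+0=1) = 1
fewest(9) = min(1+fewest(8)=1+1=2, 1+fewest(7)=1+1=2, 1+fewest(2)=1+1=2, 1+fewest(1)=1+1=2) = 2
fewest(10) = min(1+fewest(9)=1+2=3, 1+fewest(8)=1+1=2, 1+fewest(3)=1+2=3, 1+fewest(2)=1+1=2) = 2
fewest(11) = min(1+fewest(10)=1+2=3, 1+fewest(9)=1+2=3, 1+fewest(4)=1+2=3, 1+fewest(3)=1+2=3, 1+fewest(0)=1+0=1) = 1
fewest(12) = min(1+fewest(11)=1+1=2, 1+fewest(10)=1+2=3, 1+fewest(5)=1+3=4, 1+fewest(4)=1+2=3, 1+fewest(1)=1+1=2) = 2
fewest(13) = min(1+fewest(12)=1+2=3, 1+fewest(11)=1+1=2, 1+fewest(6)=1+3=4, 1+fewest(5)=1+3=4, 1+fewest(2)=1+1=2) = 2
fewest(14) = min(1+fewest(13)=1+2=3, 1+fewest(12)=1+2=3, 1+fewest(7)=1+1=2, 1+fewest(6)=1+3=4, 1+fewest(3)=1+2=3) = 2
fewest(15) = min(1+fewest(14)=1+2=3, 1+fewest(13)=1+2=3, 1+fewest(8)=1+1=2, 1+fewest(7)=1+1=2, 1+fewest(4)=1+2=3) = 2
fewest(16) = min(1+fewest(15)=1+2=3, 1+fewest(14)=1+2=3, 1+fewest(9)=1+2=3, 1+fewest(8)=1+1=2, 1+fewest(5)=1+3=4) = 2
fewest(17) = min(1+fewest(16)=1+2=3, 1+fewest(15)=1+2=3, 1+fewest(10)=1+2=3, 1+fewest(9)=1+2=3, 1+fewest(6)=1+3=4) = 3
fewest(18) = min(1+fewest(17)=1+3=4, 1+fewest(16)=1+2=3, 1+fewest(11)=1+1=2, 1+fewest(10)=1+2=3, 1+fewest(7)=1+1=2) = 2
fewest(19) = min(1+fewest(18)=1+2=3, 1+fewest(17)=1+3=4, 1+fewest(12)=1+2=3, 1+fewest(11)=1+1=2, 1+fewest(8)=1+1=2) = 2
fewest(20) = min(1+fewest(19)=1+2=3, 1+fewest(18)=1+2=3, 1+fewest(13)=1+2=3, 1+fewest(12)=1+2=3, 1+fewest(9)=1+2=3) = 3
fewest(21) = min(1+fewest(20)=1+3=4, 1+fewest(19)=1+2=3, 1+fewest(14)=1+2=3, 1+fewest(13)=1+2=3, 1+fewest(10)=1+2=3) = 3
fewest(22) = min(1+fewest(21)=1+3=4, 1+fewest(20)=1+3=4, 1+fewest(15)=1+2=3, 1+fewest(14)=1+2=3, 1+fewest(11)=1+1=2) = 2
fewest(23) = min(1+fewest(22)=1+2=3, 1+fewest(21)=1+3=4, 1+fewest(16)=1+2=3, 1+fewest(15)=1+2=3, 1+fewest(12)=1+2=3) = 3
fewest(24) = min(1+fewest(23)=1+3=4, 1+fewest(22)=1+2=3, 1+fewest(17)=1+3=4, 1+fewest(16)=1+2=3, 1+fewest(13)=1+2=3) = 3
fewest(25) = min(1+fewest(24)=1+3=4, 1+fewest(23)=1+3=4, 1+fewest(18)=1+2=3, 1+fewest(17)=1+3=4, 1+fewest(14)=1+2=3) = 3
fewest(26) = min(1+fewest(25)=1+3=4, 1+fewest(24)=1+3=4, 1+fewest(19)=1+2=3, 1+fewest(18)=1+2=3, 1+fewest(15)=1+2=3) = 3
fewest(27) = min(1+fewest(26)=1+3=4, 1+fewest(25)=1+3=4, 1+fewest(20)=1+3=4, 1+fewest(19)=1+2=3, 1+fewest(16)=1+2=3) = 3
fewest(28) = min(1+fewest(27)=1+3=4, 1+fewest(26)=1+3=4, 1+fewest(21)=1+3=4, 1+fewest(20)=1+3=4, 1+fewest(17)=1+3=4) = 4
fewest(29) = min(1+fewest(28)=1+4=5, 1+fewest(27)=1+3=4, 1+fewest(22)=1+2=3, 1+fewest(21)=1+3=4, 1+fewest(18)=1+2=3) = 3
fewest(30) = min(1+fewest(29)=1+3=4, 1+fewest(28)=1+4=5, 1+fewest(23)=1+3=4, 1+fewest(22)=1+2=3, 1+fewest(19)=1+2=3) = 3
fewest(31) = min(1+fewest(30)=1+3=4, 1+fewest(29)=1+3=4, 1+fewest(24)=1+3=4, 1+fewest(23)=1+3=4, 1+fewest(20)=1+3=4) = 4
fewest(32) = min(1+fewest(31)=1+4=5, 1+fewest(30)=1+3=4, 1+fewest(25)=1+3=4, 1+fewest(24)=1+3=4, 1+fewest(21)=1+3=4) = 4
fewest(33) = min(1+fewest(32)=1+4=5, 1+fewest(31)=1+4=5, 1+fewest(26)=1+3=4, 1+fewest(25)=1+3=4, 1+fewest(22)=1+2=3) = 3

3


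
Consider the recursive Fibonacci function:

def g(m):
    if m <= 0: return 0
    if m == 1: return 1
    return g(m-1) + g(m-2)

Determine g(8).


Computing g(8) bottom-up:
g(0) = 0
g(1) = 1
g(2) = g(1) + g(0) = 1 + 0 = 1
g(3) = g(2) + g(1) = 1 + 1 = 2
g(4) = g(3) + g(2) = 2 + 1 = 3
g(5) = g(4) + g(3) = 3 + 2 = 5
g(6) = g(5) + g(4) = 5 + 3 = 8
g(7) = g(6) + g(5) = 8 + 5 = 13
g(8) = g(7) + g(6) = 13 + 8 = 21

21


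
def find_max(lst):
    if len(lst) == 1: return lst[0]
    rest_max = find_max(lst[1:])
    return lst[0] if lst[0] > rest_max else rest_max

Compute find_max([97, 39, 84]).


find_max([97, 39, 84]): compare 97 with find_max([39, 84])
find_max([39, 84]): compare 39 with find_max([84])
find_max([84]) = 84  (base case)
Compare 39 with 84 -> 84
Compare 97 with 84 -> 97

97


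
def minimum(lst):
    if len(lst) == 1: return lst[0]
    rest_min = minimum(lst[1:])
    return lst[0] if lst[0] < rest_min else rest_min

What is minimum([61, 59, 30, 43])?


minimum([61, 59, 30, 43]): compare 61 with minimum([59, 30, 43])
minimum([59, 30, 43]): compare 59 with minimum([30, 43])
minimum([30, 43]): compare 30 with minimum([43])
minimum([43]) = 43  (base case)
Compare 30 with 43 -> 30
Compare 59 with 30 -> 30
Compare 61 with 30 -> 30

30


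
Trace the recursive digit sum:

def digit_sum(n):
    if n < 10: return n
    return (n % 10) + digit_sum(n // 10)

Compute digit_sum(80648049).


digit_sum(80648049) = 9 + digit_sum(8064804)
digit_sum(8064804) = 4 + digit_sum(806480)
digit_sum(806480) = 0 + digit_sum(80648)
digit_sum(80648) = 8 + digit_sum(8064)
digit_sum(8064) = 4 + digit_sum(806)
digit_sum(806) = 6 + digit_sum(80)
digit_sum(80) = 0 + digit_sum(8)
digit_sum(8) = 8  (base case)
Total: 9 + 4 + 0 + 8 + 4 + 6 + 0 + 8 = 39

39


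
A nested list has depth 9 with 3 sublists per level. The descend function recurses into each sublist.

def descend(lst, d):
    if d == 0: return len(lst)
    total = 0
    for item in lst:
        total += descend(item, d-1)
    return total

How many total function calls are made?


At depth 0 (root): 1 call
At depth 1: each of 1 parents calls descend on 3 children = 3 calls
At depth 2: each of 3 parents calls descend on 3 children = 9 calls
At depth 3: each of 9 parents calls descend on 3 children = 27 calls
At depth 4: each of 27 parents calls descend on 3 children = 81 calls
At depth 5: each of 81 parents calls descend on 3 children = 243 calls
At depth 6: each of 243 parents calls descend on 3 children = 729 calls
At depth 7: each of 729 parents calls descend on 3 children = 2187 calls
At depth 8: each of 2187 parents calls descend on 3 children = 6561 calls
At depth 9: each of 6561 parents calls descend on 3 children = 19683 calls
Total: 1 + 3 + 9 + 27 + 81 + 243 + 729 + 2187 + 6561 + 19683 = 29524

29524


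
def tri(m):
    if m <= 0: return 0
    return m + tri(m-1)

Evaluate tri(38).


tri(38)
= 38 + 37 + 36 + 35 + 34 + 33 + 32 + 31 + 30 + 29 + 28 + 27 + 26 + 25 + 24 + 23 + 22 + 21 + 20 + 19 + 18 + 17 + 16 + 15 + 14 + 13 + 12 + 11 + 10 + 9 + 8 + 7 + 6 + 5 + 4 + 3 + 2 + 1 + tri(0)
= 38 + 37 + 36 + 35 + 34 + 33 + 32 + 31 + 30 + 29 + 28 + 27 + 26 + 25 + 24 + 23 + 22 + 21 + 20 + 19 + 18 + 17 + 16 + 15 + 14 + 13 + 12 + 11 + 10 + 9 + 8 + 7 + 6 + 5 + 4 + 3 + 2 + 1 + 0
= 741

741


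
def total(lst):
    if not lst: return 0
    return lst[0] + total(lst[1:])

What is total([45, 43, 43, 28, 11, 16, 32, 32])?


total([45, 43, 43, 28, 11, 16, 32, 32]) = 45 + total([43, 43, 28, 11, 16, 32, 32])
total([43, 43, 28, 11, 16, 32, 32]) = 43 + total([43, 28, 11, 16, 32, 32])
total([43, 28, 11, 16, 32, 32]) = 43 + total([28, 11, 16, 32, 32])
total([28, 11, 16, 32, 32]) = 28 + total([11, 16, 32, 32])
total([11, 16, 32, 32]) = 11 + total([16, 32, 32])
total([16, 32, 32]) = 16 + total([32, 32])
total([32, 32]) = 32 + total([32])
total([32]) = 32 + total([])
total([]) = 0  (base case)
Total: 45 + 43 + 43 + 28 + 11 + 16 + 32 + 32 + 0 = 250

250


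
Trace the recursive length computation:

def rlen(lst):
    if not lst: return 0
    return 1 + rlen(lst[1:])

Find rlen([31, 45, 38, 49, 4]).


rlen([31, 45, 38, 49, 4]) = 1 + rlen([45, 38, 49, 4])
rlen([45, 38, 49, 4]) = 1 + rlen([38, 49, 4])
rlen([38, 49, 4]) = 1 + rlen([49, 4])
rlen([49, 4]) = 1 + rlen([4])
rlen([4]) = 1 + rlen([])
rlen([]) = 0  (base case)
Unwinding: 1 + 1 + 1 + 1 + 1 + 0 = 5

5


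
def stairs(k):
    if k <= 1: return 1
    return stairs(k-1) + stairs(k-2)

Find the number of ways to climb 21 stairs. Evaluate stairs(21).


Building up from base cases:
stairs(0) = 1
stairs(1) = 1
stairs(2) = stairs(1) + stairs(0) = 1 + 1 = 2
stairs(3) = stairs(2) + stairs(1) = 2 + 1 = 3
stairs(4) = stairs(3) + stairs(2) = 3 + 2 = 5
stairs(5) = stairs(4) + stairs(3) = 5 + 3 = 8
stairs(6) = stairs(5) + stairs(4) = 8 + 5 = 13
stairs(7) = stairs(6) + stairs(5) = 13 + 8 = 21
stairs(8) = stairs(7) + stairs(6) = 21 + 13 = 34
stairs(9) = stairs(8) + stairs(7) = 34 + 21 = 55
stairs(10) = stairs(9) + stairs(8) = 55 + 34 = 89
stairs(11) = stairs(10) + stairs(9) = 89 + 55 = 144
stairs(12) = stairs(11) + stairs(10) = 144 + 89 = 233
stairs(13) = stairs(12) + stairs(11) = 233 + 144 = 377
stairs(14) = stairs(13) + stairs(12) = 377 + 233 = 610
stairs(15) = stairs(14) + stairs(13) = 610 + 377 = 987
stairs(16) = stairs(15) + stairs(14) = 987 + 610 = 1597
stairs(17) = stairs(16) + stairs(15) = 1597 + 987 = 2584
stairs(18) = stairs(17) + stairs(16) = 2584 + 1597 = 4181
stairs(19) = stairs(18) + stairs(17) = 4181 + 2584 = 6765
stairs(20) = stairs(19) + stairs(18) = 6765 + 4181 = 10946
stairs(21) = stairs(20) + stairs(19) = 10946 + 6765 = 17711

17711


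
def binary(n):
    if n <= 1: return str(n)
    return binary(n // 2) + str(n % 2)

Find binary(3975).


binary(3975) = binary(1987) + '1'
binary(1987) = binary(993) + '1'
binary(993) = binary(496) + '1'
binary(496) = binary(248) + '0'
binary(248) = binary(124) + '0'
binary(124) = binary(62) + '0'
binary(62) = binary(31) + '0'
binary(31) = binary(15) + '1'
binary(15) = binary(7) + '1'
binary(7) = binary(3) + '1'
binary(3) = binary(1) + '1'
binary(1) = '1'  (base case)
Concatenating: '1' + '1' + '1' + '1' + '1' + '0' + '0' + '0' + '0' + '1' + '1' + '1' = '111110000111'

111110000111


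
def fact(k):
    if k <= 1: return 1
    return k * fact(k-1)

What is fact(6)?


fact(6)
= 6 * fact(5)
= 6 * 5 * fact(4)
= 6 * 5 * 4 * fact(3)
= 6 * 5 * 4 * 3 * fact(2)
= 6 * 5 * 4 * 3 * 2 * fact(1)
= 6 * 5 * 4 * 3 * 2 * 1
= 720

720


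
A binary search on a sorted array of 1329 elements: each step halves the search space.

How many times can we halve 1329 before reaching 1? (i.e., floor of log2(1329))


1329 / 2 = 664
664 / 2 = 332
332 / 2 = 166
166 / 2 = 83
83 / 2 = 41
41 / 2 = 20
20 / 2 = 10
10 / 2 = 5
5 / 2 = 2
2 / 2 = 1
Reached 1 after 10 halvings

10


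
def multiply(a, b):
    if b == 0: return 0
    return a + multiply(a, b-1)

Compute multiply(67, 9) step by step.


multiply(67, 9) = 67 + multiply(67, 8)
multiply(67, 8) = 67 + multiply(67, 7)
multiply(67, 7) = 67 + multiply(67, 6)
multiply(67, 6) = 67 + multiply(67, 5)
multiply(67, 5) = 67 + multiply(67, 4)
multiply(67, 4) = 67 + multiply(67, 3)
multiply(67, 3) = 67 + multiply(67, 2)
multiply(67, 2) = 67 + multiply(67, 1)
multiply(67, 1) = 67 + multiply(67, 0)
multiply(67, 0) = 0  (base case)
Total: 67 + 67 + 67 + 67 + 67 + 67 + 67 + 67 + 67 + 0 = 603

603


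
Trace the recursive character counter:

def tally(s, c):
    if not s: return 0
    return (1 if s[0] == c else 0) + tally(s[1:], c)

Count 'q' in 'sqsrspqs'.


s[0]='s' != 'q' -> 0
s[0]='q' == 'q' -> 1
s[0]='s' != 'q' -> 0
s[0]='r' != 'q' -> 0
s[0]='s' != 'q' -> 0
s[0]='p' != 'q' -> 0
s[0]='q' == 'q' -> 1
s[0]='s' != 'q' -> 0
Sum: 0 + 1 + 0 + 0 + 0 + 0 + 1 + 0 = 2

2


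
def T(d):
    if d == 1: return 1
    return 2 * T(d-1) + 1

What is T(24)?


T(24) = 2 * T(23) + 1
T(23) = 2 * T(22) + 1
T(22) = 2 * T(21) + 1
T(21) = 2 * T(20) + 1
T(20) = 2 * T(19) + 1
T(19) = 2 * T(18) + 1
T(18) = 2 * T(17) + 1
T(17) = 2 * T(16) + 1
T(16) = 2 * T(15) + 1
T(15) = 2 * T(14) + 1
T(14) = 2 * T(13) + 1
T(13) = 2 * T(12) + 1
T(12) = 2 * T(11) + 1
T(11) = 2 * T(10) + 1
T(10) = 2 * T(9) + 1
T(9) = 2 * T(8) + 1
T(8) = 2 * T(7) + 1
T(7) = 2 * T(6) + 1
T(6) = 2 * T(5) + 1
T(5) = 2 * T(4) + 1
T(4) = 2 * T(3) + 1
T(3) = 2 * T(2) + 1
T(2) = 2 * T(1) + 1
T(1) = 1  (base case)
T(2) = 2 * 1 + 1 = 3
T(3) = 2 * 3 + 1 = 7
T(4) = 2 * 7 + 1 = 15
T(5) = 2 * 15 + 1 = 31
T(6) = 2 * 31 + 1 = 63
T(7) = 2 * 63 + 1 = 127
T(8) = 2 * 127 + 1 = 255
T(9) = 2 * 255 + 1 = 511
T(10) = 2 * 511 + 1 = 1023
T(11) = 2 * 1023 + 1 = 2047
T(12) = 2 * 2047 + 1 = 4095
T(13) = 2 * 4095 + 1 = 8191
T(14) = 2 * 8191 + 1 = 16383
T(15) = 2 * 16383 + 1 = 32767
T(16) = 2 * 32767 + 1 = 65535
T(17) = 2 * 65535 + 1 = 131071
T(18) = 2 * 131071 + 1 = 262143
T(19) = 2 * 262143 + 1 = 524287
T(20) = 2 * 524287 + 1 = 1048575
T(21) = 2 * 1048575 + 1 = 2097151
T(22) = 2 * 2097151 + 1 = 4194303
T(23) = 2 * 4194303 + 1 = 8388607
T(24) = 2 * 8388607 + 1 = 16777215

16777215


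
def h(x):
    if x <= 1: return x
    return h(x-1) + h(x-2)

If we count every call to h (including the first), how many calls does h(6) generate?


Let C(n) = total calls for h(n)
C(0) = 1, C(1) = 1
C(2) = 1 + C(1) + C(0) = 1 + 1 + 1 = 3
C(3) = 1 + C(2) + C(1) = 1 + 3 + 1 = 5
C(4) = 1 + C(3) + C(2) = 1 + 5 + 3 = 9
C(5) = 1 + C(4) + C(3) = 1 + 9 + 5 = 15
C(6) = 1 + C(5) + C(4) = 1 + 15 + 9 = 25

25


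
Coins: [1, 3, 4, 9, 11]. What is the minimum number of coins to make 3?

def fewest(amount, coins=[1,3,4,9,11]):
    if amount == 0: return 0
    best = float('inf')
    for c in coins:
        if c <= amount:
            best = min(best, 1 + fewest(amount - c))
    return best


Building up with DP:
fewest(0) = 0
fewest(1) = min(1+fewest(0)=1+0=1) = 1
fewest(2) = min(1+fewest(1)=1+1=2) = 2
fewest(3) = min(1+fewest(2)=1+2=3, 1+fewest(0)=1+0=1) = 1

1


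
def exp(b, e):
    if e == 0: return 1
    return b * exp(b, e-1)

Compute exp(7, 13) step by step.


exp(7, 13)
= 7 * exp(7, 12)
= 7 * 7 * exp(7, 11)
= 7 * 7 * 7 * exp(7, 10)
= 7 * 7 * 7 * 7 * exp(7, 9)
= 7 * 7 * 7 * 7 * 7 * exp(7, 8)
= 7 * 7 * 7 * 7 * 7 * 7 * exp(7, 7)
= 7 * 7 * 7 * 7 * 7 * 7 * 7 * exp(7, 6)
= 7 * 7 * 7 * 7 * 7 * 7 * 7 * 7 * exp(7, 5)
= 7 * 7 * 7 * 7 * 7 * 7 * 7 * 7 * 7 * exp(7, 4)
= 7 * 7 * 7 * 7 * 7 * 7 * 7 * 7 * 7 * 7 * exp(7, 3)
= 7 * 7 * 7 * 7 * 7 * 7 * 7 * 7 * 7 * 7 * 7 * exp(7, 2)
= 7 * 7 * 7 * 7 * 7 * 7 * 7 * 7 * 7 * 7 * 7 * 7 * exp(7, 1)
= 7 * 7 * 7 * 7 * 7 * 7 * 7 * 7 * 7 * 7 * 7 * 7 * 7 * exp(7, 0)
= 7 * 7 * 7 * 7 * 7 * 7 * 7 * 7 * 7 * 7 * 7 * 7 * 7 * 1
= 96889010407

96889010407


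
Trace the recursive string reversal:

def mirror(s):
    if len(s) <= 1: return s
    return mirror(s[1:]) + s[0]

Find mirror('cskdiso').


mirror('cskdiso') = mirror('skdiso') + 'c'
mirror('skdiso') = mirror('kdiso') + 's'
mirror('kdiso') = mirror('diso') + 'k'
mirror('diso') = mirror('iso') + 'd'
mirror('iso') = mirror('so') + 'i'
mirror('so') = mirror('o') + 's'
mirror('o') = 'o'  (base case)
Concatenating: 'o' + 's' + 'i' + 'd' + 'k' + 's' + 'c' = 'osidksc'

osidksc


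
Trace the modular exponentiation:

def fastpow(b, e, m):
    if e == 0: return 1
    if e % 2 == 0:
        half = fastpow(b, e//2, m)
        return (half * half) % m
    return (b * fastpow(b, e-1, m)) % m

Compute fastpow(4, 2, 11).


fastpow(4, 2, 11): e is even, compute fastpow(4, 1, 11)
  fastpow(4, 1, 11): e is odd, compute fastpow(4, 0, 11)
    fastpow(4, 0, 11) = 1
  (4 * 1) % 11 = 4
half=4, (4*4) % 11 = 5

5


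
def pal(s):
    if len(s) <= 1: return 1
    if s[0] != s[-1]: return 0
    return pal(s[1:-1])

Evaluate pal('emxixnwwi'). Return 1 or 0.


pal('emxixnwwi'): s[0]='e' != s[-1]='i' -> return 0
Result: 0 (not a palindrome)

0


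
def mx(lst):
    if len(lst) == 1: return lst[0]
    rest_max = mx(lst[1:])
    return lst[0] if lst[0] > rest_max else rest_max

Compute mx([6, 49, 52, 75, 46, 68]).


mx([6, 49, 52, 75, 46, 68]): compare 6 with mx([49, 52, 75, 46, 68])
mx([49, 52, 75, 46, 68]): compare 49 with mx([52, 75, 46, 68])
mx([52, 75, 46, 68]): compare 52 with mx([75, 46, 68])
mx([75, 46, 68]): compare 75 with mx([46, 68])
mx([46, 68]): compare 46 with mx([68])
mx([68]) = 68  (base case)
Compare 46 with 68 -> 68
Compare 75 with 68 -> 75
Compare 52 with 75 -> 75
Compare 49 with 75 -> 75
Compare 6 with 75 -> 75

75


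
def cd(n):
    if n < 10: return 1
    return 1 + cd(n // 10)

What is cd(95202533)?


cd(95202533) = 1 + cd(9520253)
cd(9520253) = 1 + cd(952025)
cd(952025) = 1 + cd(95202)
cd(95202) = 1 + cd(9520)
cd(9520) = 1 + cd(952)
cd(952) = 1 + cd(95)
cd(95) = 1 + cd(9)
cd(9) = 1  (base case: 9 < 10)
Unwinding: 1 + 1 + 1 + 1 + 1 + 1 + 1 + 1 = 8

8


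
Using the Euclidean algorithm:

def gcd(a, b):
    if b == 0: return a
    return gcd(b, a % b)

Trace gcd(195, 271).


gcd(195, 271) = gcd(271, 195)
gcd(271, 195) = gcd(195, 76)
gcd(195, 76) = gcd(76, 43)
gcd(76, 43) = gcd(43, 33)
gcd(43, 33) = gcd(33, 10)
gcd(33, 10) = gcd(10, 3)
gcd(10, 3) = gcd(3, 1)
gcd(3, 1) = gcd(1, 0)
gcd(1, 0) = 1  (base case)

1


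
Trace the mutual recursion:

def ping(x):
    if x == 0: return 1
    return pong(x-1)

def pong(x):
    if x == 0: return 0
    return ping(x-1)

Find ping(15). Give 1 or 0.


ping(15) = pong(14)
pong(14) = ping(13)
ping(13) = pong(12)
pong(12) = ping(11)
ping(11) = pong(10)
pong(10) = ping(9)
ping(9) = pong(8)
pong(8) = ping(7)
ping(7) = pong(6)
pong(6) = ping(5)
ping(5) = pong(4)
pong(4) = ping(3)
ping(3) = pong(2)
pong(2) = ping(1)
ping(1) = pong(0)
pong(0) = 0  (base case)
Result: 0

0


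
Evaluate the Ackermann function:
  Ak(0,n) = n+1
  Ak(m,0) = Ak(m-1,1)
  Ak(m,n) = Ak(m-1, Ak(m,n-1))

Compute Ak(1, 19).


Ak(1, 19) = Ak(0, Ak(1, 18))
  Ak(1, 18) = Ak(0, Ak(1, 17))
    Ak(1, 17) = Ak(0, Ak(1, 16))
      Ak(1, 16) = Ak(0, Ak(1, 15))
        Ak(1, 15) = Ak(0, Ak(1, 14))
          Ak(1, 14) = Ak(0, Ak(1, 13))
          Ak(1, 13) = Ak(0, Ak(1, 12))
          Ak(1, 12) = Ak(0, Ak(1, 11))
          Ak(1, 11) = Ak(0, Ak(1, 10))
          Ak(1, 10) = Ak(0, Ak(1, 9))
          Ak(1, 9) = Ak(0, Ak(1, 8))
          Ak(1, 8) = Ak(0, Ak(1, 7))
          Ak(1, 7) = Ak(0, Ak(1, 6))
          Ak(1, 6) = Ak(0, Ak(1, 5))
          Ak(1, 5) = Ak(0, Ak(1, 4))
          Ak(1, 4) = Ak(0, Ak(1, 3))
          Ak(1, 3) = Ak(0, Ak(1, 2))
          Ak(1, 2) = Ak(0, Ak(1, 1))
          Ak(1, 1) = Ak(0, Ak(1, 0))
          Ak(1, 0) = Ak(0, 1)
          Ak(0, 1) = 2
            = Ak(0, 2)
          Ak(0, 2) = 3
            = Ak(0, 3)
          Ak(0, 3) = 4
... (trace truncated)
Result: Ak(1, 19) = 21

21


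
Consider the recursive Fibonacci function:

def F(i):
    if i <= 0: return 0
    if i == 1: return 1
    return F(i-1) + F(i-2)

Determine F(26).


Computing F(26) bottom-up:
F(0) = 0
F(1) = 1
F(2) = F(1) + F(0) = 1 + 0 = 1
F(3) = F(2) + F(1) = 1 + 1 = 2
F(4) = F(3) + F(2) = 2 + 1 = 3
F(5) = F(4) + F(3) = 3 + 2 = 5
F(6) = F(5) + F(4) = 5 + 3 = 8
F(7) = F(6) + F(5) = 8 + 5 = 13
F(8) = F(7) + F(6) = 13 + 8 = 21
F(9) = F(8) + F(7) = 21 + 13 = 34
F(10) = F(9) + F(8) = 34 + 21 = 55
F(11) = F(10) + F(9) = 55 + 34 = 89
F(12) = F(11) + F(10) = 89 + 55 = 144
F(13) = F(12) + F(11) = 144 + 89 = 233
F(14) = F(13) + F(12) = 233 + 144 = 377
F(15) = F(14) + F(13) = 377 + 233 = 610
F(16) = F(15) + F(14) = 610 + 377 = 987
F(17) = F(16) + F(15) = 987 + 610 = 1597
F(18) = F(17) + F(16) = 1597 + 987 = 2584
F(19) = F(18) + F(17) = 2584 + 1597 = 4181
F(20) = F(19) + F(18) = 4181 + 2584 = 6765
F(21) = F(20) + F(19) = 6765 + 4181 = 10946
F(22) = F(21) + F(20) = 10946 + 6765 = 17711
F(23) = F(22) + F(21) = 17711 + 10946 = 28657
F(24) = F(23) + F(22) = 28657 + 17711 = 46368
F(25) = F(24) + F(23) = 46368 + 28657 = 75025
F(26) = F(25) + F(24) = 75025 + 46368 = 121393

121393


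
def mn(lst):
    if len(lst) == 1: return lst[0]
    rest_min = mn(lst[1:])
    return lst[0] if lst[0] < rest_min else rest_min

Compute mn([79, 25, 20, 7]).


mn([79, 25, 20, 7]): compare 79 with mn([25, 20, 7])
mn([25, 20, 7]): compare 25 with mn([20, 7])
mn([20, 7]): compare 20 with mn([7])
mn([7]) = 7  (base case)
Compare 20 with 7 -> 7
Compare 25 with 7 -> 7
Compare 79 with 7 -> 7

7


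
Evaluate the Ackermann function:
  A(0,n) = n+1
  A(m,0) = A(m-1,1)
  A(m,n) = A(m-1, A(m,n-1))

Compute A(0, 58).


A(0, 58) = 59
Result: A(0, 58) = 59

59


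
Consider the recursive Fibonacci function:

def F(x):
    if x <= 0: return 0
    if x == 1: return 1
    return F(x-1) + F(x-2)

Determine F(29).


Computing F(29) bottom-up:
F(0) = 0
F(1) = 1
F(2) = F(1) + F(0) = 1 + 0 = 1
F(3) = F(2) + F(1) = 1 + 1 = 2
F(4) = F(3) + F(2) = 2 + 1 = 3
F(5) = F(4) + F(3) = 3 + 2 = 5
F(6) = F(5) + F(4) = 5 + 3 = 8
F(7) = F(6) + F(5) = 8 + 5 = 13
F(8) = F(7) + F(6) = 13 + 8 = 21
F(9) = F(8) + F(7) = 21 + 13 = 34
F(10) = F(9) + F(8) = 34 + 21 = 55
F(11) = F(10) + F(9) = 55 + 34 = 89
F(12) = F(11) + F(10) = 89 + 55 = 144
F(13) = F(12) + F(11) = 144 + 89 = 233
F(14) = F(13) + F(12) = 233 + 144 = 377
F(15) = F(14) + F(13) = 377 + 233 = 610
F(16) = F(15) + F(14) = 610 + 377 = 987
F(17) = F(16) + F(15) = 987 + 610 = 1597
F(18) = F(17) + F(16) = 1597 + 987 = 2584
F(19) = F(18) + F(17) = 2584 + 1597 = 4181
F(20) = F(19) + F(18) = 4181 + 2584 = 6765
F(21) = F(20) + F(19) = 6765 + 4181 = 10946
F(22) = F(21) + F(20) = 10946 + 6765 = 17711
F(23) = F(22) + F(21) = 17711 + 10946 = 28657
F(24) = F(23) + F(22) = 28657 + 17711 = 46368
F(25) = F(24) + F(23) = 46368 + 28657 = 75025
F(26) = F(25) + F(24) = 75025 + 46368 = 121393
F(27) = F(26) + F(25) = 121393 + 75025 = 196418
F(28) = F(27) + F(26) = 196418 + 121393 = 317811
F(29) = F(28) + F(27) = 317811 + 196418 = 514229

514229


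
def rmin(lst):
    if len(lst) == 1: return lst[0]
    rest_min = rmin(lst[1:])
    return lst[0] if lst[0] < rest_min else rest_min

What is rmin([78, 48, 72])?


rmin([78, 48, 72]): compare 78 with rmin([48, 72])
rmin([48, 72]): compare 48 with rmin([72])
rmin([72]) = 72  (base case)
Compare 48 with 72 -> 48
Compare 78 with 48 -> 48

48


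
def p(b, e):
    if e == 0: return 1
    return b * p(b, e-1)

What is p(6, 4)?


p(6, 4)
= 6 * p(6, 3)
= 6 * 6 * p(6, 2)
= 6 * 6 * 6 * p(6, 1)
= 6 * 6 * 6 * 6 * p(6, 0)
= 6 * 6 * 6 * 6 * 1
= 1296

1296


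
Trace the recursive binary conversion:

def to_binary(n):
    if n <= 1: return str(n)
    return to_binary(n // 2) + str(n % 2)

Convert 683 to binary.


to_binary(683) = to_binary(341) + '1'
to_binary(341) = to_binary(170) + '1'
to_binary(170) = to_binary(85) + '0'
to_binary(85) = to_binary(42) + '1'
to_binary(42) = to_binary(21) + '0'
to_binary(21) = to_binary(10) + '1'
to_binary(10) = to_binary(5) + '0'
to_binary(5) = to_binary(2) + '1'
to_binary(2) = to_binary(1) + '0'
to_binary(1) = '1'  (base case)
Concatenating: '1' + '0' + '1' + '0' + '1' + '0' + '1' + '0' + '1' + '1' = '1010101011'

1010101011


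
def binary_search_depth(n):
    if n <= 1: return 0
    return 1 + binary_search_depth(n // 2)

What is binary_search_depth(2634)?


2634 / 2 = 1317
1317 / 2 = 658
658 / 2 = 329
329 / 2 = 164
164 / 2 = 82
82 / 2 = 41
41 / 2 = 20
20 / 2 = 10
10 / 2 = 5
5 / 2 = 2
2 / 2 = 1
Reached 1 after 11 halvings

11


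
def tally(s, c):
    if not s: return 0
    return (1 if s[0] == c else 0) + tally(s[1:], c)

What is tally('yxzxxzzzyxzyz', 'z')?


s[0]='y' != 'z' -> 0
s[0]='x' != 'z' -> 0
s[0]='z' == 'z' -> 1
s[0]='x' != 'z' -> 0
s[0]='x' != 'z' -> 0
s[0]='z' == 'z' -> 1
s[0]='z' == 'z' -> 1
s[0]='z' == 'z' -> 1
s[0]='y' != 'z' -> 0
s[0]='x' != 'z' -> 0
s[0]='z' == 'z' -> 1
s[0]='y' != 'z' -> 0
s[0]='z' == 'z' -> 1
Sum: 0 + 0 + 1 + 0 + 0 + 1 + 1 + 1 + 0 + 0 + 1 + 0 + 1 = 6

6


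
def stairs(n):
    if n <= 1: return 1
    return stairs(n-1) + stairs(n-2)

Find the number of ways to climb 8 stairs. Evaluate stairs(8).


Building up from base cases:
stairs(0) = 1
stairs(1) = 1
stairs(2) = stairs(1) + stairs(0) = 1 + 1 = 2
stairs(3) = stairs(2) + stairs(1) = 2 + 1 = 3
stairs(4) = stairs(3) + stairs(2) = 3 + 2 = 5
stairs(5) = stairs(4) + stairs(3) = 5 + 3 = 8
stairs(6) = stairs(5) + stairs(4) = 8 + 5 = 13
stairs(7) = stairs(6) + stairs(5) = 13 + 8 = 21
stairs(8) = stairs(7) + stairs(6) = 21 + 13 = 34

34


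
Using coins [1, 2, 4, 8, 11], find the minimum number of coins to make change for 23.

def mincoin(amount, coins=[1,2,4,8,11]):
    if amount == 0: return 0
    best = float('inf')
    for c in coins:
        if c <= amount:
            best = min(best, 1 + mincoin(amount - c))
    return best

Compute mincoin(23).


Building up with DP:
mincoin(0) = 0
mincoin(1) = min(1+mincoin(0)=1+0=1) = 1
mincoin(2) = min(1+mincoin(1)=1+1=2, 1+mincoin(0)=1+0=1) = 1
mincoin(3) = min(1+mincoin(2)=1+1=2, 1+mincoin(1)=1+1=2) = 2
mincoin(4) = min(1+mincoin(3)=1+2=3, 1+mincoin(2)=1+1=2, 1+mincoin(0)=1+0=1) = 1
mincoin(5) = min(1+mincoin(4)=1+1=2, 1+mincoin(3)=1+2=3, 1+mincoin(1)=1+1=2) = 2
mincoin(6) = min(1+mincoin(5)=1+2=3, 1+mincoin(4)=1+1=2, 1+mincoin(2)=1+1=2) = 2
mincoin(7) = min(1+mincoin(6)=1+2=3, 1+mincoin(5)=1+2=3, 1+mincoin(3)=1+2=3) = 3
mincoin(8) = min(1+mincoin(7)=1+3=4, 1+mincoin(6)=1+2=3, 1+mincoin(4)=1+1=2, 1+mincoin(0)=1+0=1) = 1
mincoin(9) = min(1+mincoin(8)=1+1=2, 1+mincoin(7)=1+3=4, 1+mincoin(5)=1+2=3, 1+mincoin(1)=1+1=2) = 2
mincoin(10) = min(1+mincoin(9)=1+2=3, 1+mincoin(8)=1+1=2, 1+mincoin(6)=1+2=3, 1+mincoin(2)=1+1=2) = 2
mincoin(11) = min(1+mincoin(10)=1+2=3, 1+mincoin(9)=1+2=3, 1+mincoin(7)=1+3=4, 1+mincoin(3)=1+2=3, 1+mincoin(0)=1+0=1) = 1
mincoin(12) = min(1+mincoin(11)=1+1=2, 1+mincoin(10)=1+2=3, 1+mincoin(8)=1+1=2, 1+mincoin(4)=1+1=2, 1+mincoin(1)=1+1=2) = 2
mincoin(13) = min(1+mincoin(12)=1+2=3, 1+mincoin(11)=1+1=2, 1+mincoin(9)=1+2=3, 1+mincoin(5)=1+2=3, 1+mincoin(2)=1+1=2) = 2
mincoin(14) = min(1+mincoin(13)=1+2=3, 1+mincoin(12)=1+2=3, 1+mincoin(10)=1+2=3, 1+mincoin(6)=1+2=3, 1+mincoin(3)=1+2=3) = 3
mincoin(15) = min(1+mincoin(14)=1+3=4, 1+mincoin(13)=1+2=3, 1+mincoin(11)=1+1=2, 1+mincoin(7)=1+3=4, 1+mincoin(4)=1+1=2) = 2
mincoin(16) = min(1+mincoin(15)=1+2=3, 1+mincoin(14)=1+3=4, 1+mincoin(12)=1+2=3, 1+mincoin(8)=1+1=2, 1+mincoin(5)=1+2=3) = 2
mincoin(17) = min(1+mincoin(16)=1+2=3, 1+mincoin(15)=1+2=3, 1+mincoin(13)=1+2=3, 1+mincoin(9)=1+2=3, 1+mincoin(6)=1+2=3) = 3
mincoin(18) = min(1+mincoin(17)=1+3=4, 1+mincoin(16)=1+2=3, 1+mincoin(14)=1+3=4, 1+mincoin(10)=1+2=3, 1+mincoin(7)=1+3=4) = 3
mincoin(19) = min(1+mincoin(18)=1+3=4, 1+mincoin(17)=1+3=4, 1+mincoin(15)=1+2=3, 1+mincoin(11)=1+1=2, 1+mincoin(8)=1+1=2) = 2
mincoin(20) = min(1+mincoin(19)=1+2=3, 1+mincoin(18)=1+3=4, 1+mincoin(16)=1+2=3, 1+mincoin(12)=1+2=3, 1+mincoin(9)=1+2=3) = 3
mincoin(21) = min(1+mincoin(20)=1+3=4, 1+mincoin(19)=1+2=3, 1+mincoin(17)=1+3=4, 1+mincoin(13)=1+2=3, 1+mincoin(10)=1+2=3) = 3
mincoin(22) = min(1+mincoin(21)=1+3=4, 1+mincoin(20)=1+3=4, 1+mincoin(18)=1+3=4, 1+mincoin(14)=1+3=4, 1+mincoin(11)=1+1=2) = 2
mincoin(23) = min(1+mincoin(22)=1+2=3, 1+mincoin(21)=1+3=4, 1+mincoin(19)=1+2=3, 1+mincoin(15)=1+2=3, 1+mincoin(12)=1+2=3) = 3

3


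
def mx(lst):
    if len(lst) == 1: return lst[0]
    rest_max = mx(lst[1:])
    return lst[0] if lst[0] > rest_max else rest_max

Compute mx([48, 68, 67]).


mx([48, 68, 67]): compare 48 with mx([68, 67])
mx([68, 67]): compare 68 with mx([67])
mx([67]) = 67  (base case)
Compare 68 with 67 -> 68
Compare 48 with 68 -> 68

68


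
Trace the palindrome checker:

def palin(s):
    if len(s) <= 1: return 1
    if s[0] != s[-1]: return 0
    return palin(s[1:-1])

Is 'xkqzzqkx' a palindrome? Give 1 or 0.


palin('xkqzzqkx'): s[0]='x' == s[-1]='x' -> check palin('kqzzqk')
palin('kqzzqk'): s[0]='k' == s[-1]='k' -> check palin('qzzq')
palin('qzzq'): s[0]='q' == s[-1]='q' -> check palin('zz')
palin('zz'): s[0]='z' == s[-1]='z' -> check palin('')
palin(''): len <= 1 -> return 1  (base case)
Result: 1 (palindrome)

1


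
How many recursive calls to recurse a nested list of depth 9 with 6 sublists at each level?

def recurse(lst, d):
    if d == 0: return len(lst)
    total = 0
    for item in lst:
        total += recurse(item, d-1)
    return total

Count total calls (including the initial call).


At depth 0 (root): 1 call
At depth 1: each of 1 parents calls recurse on 6 children = 6 calls
At depth 2: each of 6 parents calls recurse on 6 children = 36 calls
At depth 3: each of 36 parents calls recurse on 6 children = 216 calls
At depth 4: each of 216 parents calls recurse on 6 children = 1296 calls
At depth 5: each of 1296 parents calls recurse on 6 children = 7776 calls
At depth 6: each of 7776 parents calls recurse on 6 children = 46656 calls
At depth 7: each of 46656 parents calls recurse on 6 children = 279936 calls
At depth 8: each of 279936 parents calls recurse on 6 children = 1679616 calls
At depth 9: each of 1679616 parents calls recurse on 6 children = 10077696 calls
Total: 1 + 6 + 36 + 216 + 1296 + 7776 + 46656 + 279936 + 1679616 + 10077696 = 12093235

12093235


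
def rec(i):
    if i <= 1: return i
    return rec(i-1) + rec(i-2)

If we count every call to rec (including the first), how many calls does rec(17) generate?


Let C(n) = total calls for rec(n)
C(0) = 1, C(1) = 1
C(2) = 1 + C(1) + C(0) = 1 + 1 + 1 = 3
C(3) = 1 + C(2) + C(1) = 1 + 3 + 1 = 5
C(4) = 1 + C(3) + C(2) = 1 + 5 + 3 = 9
C(5) = 1 + C(4) + C(3) = 1 + 9 + 5 = 15
C(6) = 1 + C(5) + C(4) = 1 + 15 + 9 = 25
C(7) = 1 + C(6) + C(5) = 1 + 25 + 15 = 41
C(8) = 1 + C(7) + C(6) = 1 + 41 + 25 = 67
C(9) = 1 + C(8) + C(7) = 1 + 67 + 41 = 109
C(10) = 1 + C(9) + C(8) = 1 + 109 + 67 = 177
C(11) = 1 + C(10) + C(9) = 1 + 177 + 109 = 287
C(12) = 1 + C(11) + C(10) = 1 + 287 + 177 = 465
C(13) = 1 + C(12) + C(11) = 1 + 465 + 287 = 753
C(14) = 1 + C(13) + C(12) = 1 + 753 + 465 = 1219
C(15) = 1 + C(14) + C(13) = 1 + 1219 + 753 = 1973
C(16) = 1 + C(15) + C(14) = 1 + 1973 + 1219 = 3193
C(17) = 1 + C(16) + C(15) = 1 + 3193 + 1973 = 5167

5167


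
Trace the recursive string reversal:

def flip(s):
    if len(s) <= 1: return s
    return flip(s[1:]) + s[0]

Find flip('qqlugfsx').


flip('qqlugfsx') = flip('qlugfsx') + 'q'
flip('qlugfsx') = flip('lugfsx') + 'q'
flip('lugfsx') = flip('ugfsx') + 'l'
flip('ugfsx') = flip('gfsx') + 'u'
flip('gfsx') = flip('fsx') + 'g'
flip('fsx') = flip('sx') + 'f'
flip('sx') = flip('x') + 's'
flip('x') = 'x'  (base case)
Concatenating: 'x' + 's' + 'f' + 'g' + 'u' + 'l' + 'q' + 'q' = 'xsfgulqq'

xsfgulqq


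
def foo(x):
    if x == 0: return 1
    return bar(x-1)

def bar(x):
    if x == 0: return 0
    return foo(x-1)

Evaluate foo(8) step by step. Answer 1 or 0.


foo(8) = bar(7)
bar(7) = foo(6)
foo(6) = bar(5)
bar(5) = foo(4)
foo(4) = bar(3)
bar(3) = foo(2)
foo(2) = bar(1)
bar(1) = foo(0)
foo(0) = 1  (base case)
Result: 1

1


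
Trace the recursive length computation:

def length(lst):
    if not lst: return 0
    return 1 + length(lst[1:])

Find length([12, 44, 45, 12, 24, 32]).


length([12, 44, 45, 12, 24, 32]) = 1 + length([44, 45, 12, 24, 32])
length([44, 45, 12, 24, 32]) = 1 + length([45, 12, 24, 32])
length([45, 12, 24, 32]) = 1 + length([12, 24, 32])
length([12, 24, 32]) = 1 + length([24, 32])
length([24, 32]) = 1 + length([32])
length([32]) = 1 + length([])
length([]) = 0  (base case)
Unwinding: 1 + 1 + 1 + 1 + 1 + 1 + 0 = 6

6


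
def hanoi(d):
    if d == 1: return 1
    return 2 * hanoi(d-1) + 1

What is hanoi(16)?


hanoi(16) = 2 * hanoi(15) + 1
hanoi(15) = 2 * hanoi(14) + 1
hanoi(14) = 2 * hanoi(13) + 1
hanoi(13) = 2 * hanoi(12) + 1
hanoi(12) = 2 * hanoi(11) + 1
hanoi(11) = 2 * hanoi(10) + 1
hanoi(10) = 2 * hanoi(9) + 1
hanoi(9) = 2 * hanoi(8) + 1
hanoi(8) = 2 * hanoi(7) + 1
hanoi(7) = 2 * hanoi(6) + 1
hanoi(6) = 2 * hanoi(5) + 1
hanoi(5) = 2 * hanoi(4) + 1
hanoi(4) = 2 * hanoi(3) + 1
hanoi(3) = 2 * hanoi(2) + 1
hanoi(2) = 2 * hanoi(1) + 1
hanoi(1) = 1  (base case)
hanoi(2) = 2 * 1 + 1 = 3
hanoi(3) = 2 * 3 + 1 = 7
hanoi(4) = 2 * 7 + 1 = 15
hanoi(5) = 2 * 15 + 1 = 31
hanoi(6) = 2 * 31 + 1 = 63
hanoi(7) = 2 * 63 + 1 = 127
hanoi(8) = 2 * 127 + 1 = 255
hanoi(9) = 2 * 255 + 1 = 511
hanoi(10) = 2 * 511 + 1 = 1023
hanoi(11) = 2 * 1023 + 1 = 2047
hanoi(12) = 2 * 2047 + 1 = 4095
hanoi(13) = 2 * 4095 + 1 = 8191
hanoi(14) = 2 * 8191 + 1 = 16383
hanoi(15) = 2 * 16383 + 1 = 32767
hanoi(16) = 2 * 32767 + 1 = 65535

65535


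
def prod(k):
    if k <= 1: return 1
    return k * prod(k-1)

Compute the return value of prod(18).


prod(18)
= 18 * prod(17)
= 18 * 17 * prod(16)
= 18 * 17 * 16 * prod(15)
= 18 * 17 * 16 * 15 * prod(14)
= 18 * 17 * 16 * 15 * 14 * prod(13)
= 18 * 17 * 16 * 15 * 14 * 13 * prod(12)
= 18 * 17 * 16 * 15 * 14 * 13 * 12 * prod(11)
= 18 * 17 * 16 * 15 * 14 * 13 * 12 * 11 * prod(10)
= 18 * 17 * 16 * 15 * 14 * 13 * 12 * 11 * 10 * prod(9)
= 18 * 17 * 16 * 15 * 14 * 13 * 12 * 11 * 10 * 9 * prod(8)
= 18 * 17 * 16 * 15 * 14 * 13 * 12 * 11 * 10 * 9 * 8 * prod(7)
= 18 * 17 * 16 * 15 * 14 * 13 * 12 * 11 * 10 * 9 * 8 * 7 * prod(6)
= 18 * 17 * 16 * 15 * 14 * 13 * 12 * 11 * 10 * 9 * 8 * 7 * 6 * prod(5)
= 18 * 17 * 16 * 15 * 14 * 13 * 12 * 11 * 10 * 9 * 8 * 7 * 6 * 5 * prod(4)
= 18 * 17 * 16 * 15 * 14 * 13 * 12 * 11 * 10 * 9 * 8 * 7 * 6 * 5 * 4 * prod(3)
= 18 * 17 * 16 * 15 * 14 * 13 * 12 * 11 * 10 * 9 * 8 * 7 * 6 * 5 * 4 * 3 * prod(2)
= 18 * 17 * 16 * 15 * 14 * 13 * 12 * 11 * 10 * 9 * 8 * 7 * 6 * 5 * 4 * 3 * 2 * prod(1)
= 18 * 17 * 16 * 15 * 14 * 13 * 12 * 11 * 10 * 9 * 8 * 7 * 6 * 5 * 4 * 3 * 2 * 1
= 6402373705728000

6402373705728000


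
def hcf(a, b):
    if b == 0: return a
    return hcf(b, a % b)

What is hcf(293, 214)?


hcf(293, 214) = hcf(214, 79)
hcf(214, 79) = hcf(79, 56)
hcf(79, 56) = hcf(56, 23)
hcf(56, 23) = hcf(23, 10)
hcf(23, 10) = hcf(10, 3)
hcf(10, 3) = hcf(3, 1)
hcf(3, 1) = hcf(1, 0)
hcf(1, 0) = 1  (base case)

1


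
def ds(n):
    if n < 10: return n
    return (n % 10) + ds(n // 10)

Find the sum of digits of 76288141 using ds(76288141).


ds(76288141) = 1 + ds(7628814)
ds(7628814) = 4 + ds(762881)
ds(762881) = 1 + ds(76288)
ds(76288) = 8 + ds(7628)
ds(7628) = 8 + ds(762)
ds(762) = 2 + ds(76)
ds(76) = 6 + ds(7)
ds(7) = 7  (base case)
Total: 1 + 4 + 1 + 8 + 8 + 2 + 6 + 7 = 37

37


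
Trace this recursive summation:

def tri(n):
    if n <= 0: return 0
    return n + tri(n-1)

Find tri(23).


tri(23)
= 23 + 22 + 21 + 20 + 19 + 18 + 17 + 16 + 15 + 14 + 13 + 12 + 11 + 10 + 9 + 8 + 7 + 6 + 5 + 4 + 3 + 2 + 1 + tri(0)
= 23 + 22 + 21 + 20 + 19 + 18 + 17 + 16 + 15 + 14 + 13 + 12 + 11 + 10 + 9 + 8 + 7 + 6 + 5 + 4 + 3 + 2 + 1 + 0
= 276

276


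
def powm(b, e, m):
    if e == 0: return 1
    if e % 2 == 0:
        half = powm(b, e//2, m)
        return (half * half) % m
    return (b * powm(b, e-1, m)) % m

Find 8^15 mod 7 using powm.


powm(8, 15, 7): e is odd, compute powm(8, 14, 7)
  powm(8, 14, 7): e is even, compute powm(8, 7, 7)
    powm(8, 7, 7): e is odd, compute powm(8, 6, 7)
      powm(8, 6, 7): e is even, compute powm(8, 3, 7)
        powm(8, 3, 7): e is odd, compute powm(8, 2, 7)
          powm(8, 2, 7): e is even, compute powm(8, 1, 7)
          powm(8, 1, 7): e is odd, compute powm(8, 0, 7)
          powm(8, 0, 7) = 1
          (8 * 1) % 7 = 1
          half=1, (1*1) % 7 = 1
        (8 * 1) % 7 = 1
      half=1, (1*1) % 7 = 1
    (8 * 1) % 7 = 1
  half=1, (1*1) % 7 = 1
(8 * 1) % 7 = 1

1


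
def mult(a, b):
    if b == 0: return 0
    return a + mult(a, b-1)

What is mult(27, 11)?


mult(27, 11) = 27 + mult(27, 10)
mult(27, 10) = 27 + mult(27, 9)
mult(27, 9) = 27 + mult(27, 8)
mult(27, 8) = 27 + mult(27, 7)
mult(27, 7) = 27 + mult(27, 6)
mult(27, 6) = 27 + mult(27, 5)
mult(27, 5) = 27 + mult(27, 4)
mult(27, 4) = 27 + mult(27, 3)
mult(27, 3) = 27 + mult(27, 2)
mult(27, 2) = 27 + mult(27, 1)
mult(27, 1) = 27 + mult(27, 0)
mult(27, 0) = 0  (base case)
Total: 27 + 27 + 27 + 27 + 27 + 27 + 27 + 27 + 27 + 27 + 27 + 0 = 297

297


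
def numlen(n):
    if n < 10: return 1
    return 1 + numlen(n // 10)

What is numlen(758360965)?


numlen(758360965) = 1 + numlen(75836096)
numlen(75836096) = 1 + numlen(7583609)
numlen(7583609) = 1 + numlen(758360)
numlen(758360) = 1 + numlen(75836)
numlen(75836) = 1 + numlen(7583)
numlen(7583) = 1 + numlen(758)
numlen(758) = 1 + numlen(75)
numlen(75) = 1 + numlen(7)
numlen(7) = 1  (base case: 7 < 10)
Unwinding: 1 + 1 + 1 + 1 + 1 + 1 + 1 + 1 + 1 = 9

9


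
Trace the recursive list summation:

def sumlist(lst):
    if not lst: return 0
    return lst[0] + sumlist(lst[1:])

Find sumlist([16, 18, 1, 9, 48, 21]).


sumlist([16, 18, 1, 9, 48, 21]) = 16 + sumlist([18, 1, 9, 48, 21])
sumlist([18, 1, 9, 48, 21]) = 18 + sumlist([1, 9, 48, 21])
sumlist([1, 9, 48, 21]) = 1 + sumlist([9, 48, 21])
sumlist([9, 48, 21]) = 9 + sumlist([48, 21])
sumlist([48, 21]) = 48 + sumlist([21])
sumlist([21]) = 21 + sumlist([])
sumlist([]) = 0  (base case)
Total: 16 + 18 + 1 + 9 + 48 + 21 + 0 = 113

113


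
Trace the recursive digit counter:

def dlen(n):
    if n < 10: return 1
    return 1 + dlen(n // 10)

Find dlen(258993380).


dlen(258993380) = 1 + dlen(25899338)
dlen(25899338) = 1 + dlen(2589933)
dlen(2589933) = 1 + dlen(258993)
dlen(258993) = 1 + dlen(25899)
dlen(25899) = 1 + dlen(2589)
dlen(2589) = 1 + dlen(258)
dlen(258) = 1 + dlen(25)
dlen(25) = 1 + dlen(2)
dlen(2) = 1  (base case: 2 < 10)
Unwinding: 1 + 1 + 1 + 1 + 1 + 1 + 1 + 1 + 1 = 9

9


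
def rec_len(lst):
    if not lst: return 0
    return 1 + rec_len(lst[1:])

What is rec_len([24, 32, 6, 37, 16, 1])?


rec_len([24, 32, 6, 37, 16, 1]) = 1 + rec_len([32, 6, 37, 16, 1])
rec_len([32, 6, 37, 16, 1]) = 1 + rec_len([6, 37, 16, 1])
rec_len([6, 37, 16, 1]) = 1 + rec_len([37, 16, 1])
rec_len([37, 16, 1]) = 1 + rec_len([16, 1])
rec_len([16, 1]) = 1 + rec_len([1])
rec_len([1]) = 1 + rec_len([])
rec_len([]) = 0  (base case)
Unwinding: 1 + 1 + 1 + 1 + 1 + 1 + 0 = 6

6


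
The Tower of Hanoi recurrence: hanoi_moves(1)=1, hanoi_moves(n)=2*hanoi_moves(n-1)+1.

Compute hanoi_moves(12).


hanoi_moves(12) = 2 * hanoi_moves(11) + 1
hanoi_moves(11) = 2 * hanoi_moves(10) + 1
hanoi_moves(10) = 2 * hanoi_moves(9) + 1
hanoi_moves(9) = 2 * hanoi_moves(8) + 1
hanoi_moves(8) = 2 * hanoi_moves(7) + 1
hanoi_moves(7) = 2 * hanoi_moves(6) + 1
hanoi_moves(6) = 2 * hanoi_moves(5) + 1
hanoi_moves(5) = 2 * hanoi_moves(4) + 1
hanoi_moves(4) = 2 * hanoi_moves(3) + 1
hanoi_moves(3) = 2 * hanoi_moves(2) + 1
hanoi_moves(2) = 2 * hanoi_moves(1) + 1
hanoi_moves(1) = 1  (base case)
hanoi_moves(2) = 2 * 1 + 1 = 3
hanoi_moves(3) = 2 * 3 + 1 = 7
hanoi_moves(4) = 2 * 7 + 1 = 15
hanoi_moves(5) = 2 * 15 + 1 = 31
hanoi_moves(6) = 2 * 31 + 1 = 63
hanoi_moves(7) = 2 * 63 + 1 = 127
hanoi_moves(8) = 2 * 127 + 1 = 255
hanoi_moves(9) = 2 * 255 + 1 = 511
hanoi_moves(10) = 2 * 511 + 1 = 1023
hanoi_moves(11) = 2 * 1023 + 1 = 2047
hanoi_moves(12) = 2 * 2047 + 1 = 4095

4095


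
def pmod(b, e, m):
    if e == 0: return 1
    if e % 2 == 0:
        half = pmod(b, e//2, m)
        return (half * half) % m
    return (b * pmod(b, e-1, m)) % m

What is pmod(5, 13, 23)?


pmod(5, 13, 23): e is odd, compute pmod(5, 12, 23)
  pmod(5, 12, 23): e is even, compute pmod(5, 6, 23)
    pmod(5, 6, 23): e is even, compute pmod(5, 3, 23)
      pmod(5, 3, 23): e is odd, compute pmod(5, 2, 23)
        pmod(5, 2, 23): e is even, compute pmod(5, 1, 23)
          pmod(5, 1, 23): e is odd, compute pmod(5, 0, 23)
          pmod(5, 0, 23) = 1
          (5 * 1) % 23 = 5
        half=5, (5*5) % 23 = 2
      (5 * 2) % 23 = 10
    half=10, (10*10) % 23 = 8
  half=8, (8*8) % 23 = 18
(5 * 18) % 23 = 21

21
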